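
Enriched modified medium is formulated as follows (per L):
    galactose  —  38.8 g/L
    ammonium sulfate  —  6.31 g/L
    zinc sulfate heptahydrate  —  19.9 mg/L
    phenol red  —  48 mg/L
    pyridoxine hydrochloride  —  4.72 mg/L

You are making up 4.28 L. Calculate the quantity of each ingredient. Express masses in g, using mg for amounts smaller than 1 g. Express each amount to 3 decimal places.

Working volume: 4.28 L.
galactose: 38.8 g/L × 4.28 L = 166.064 g
ammonium sulfate: 6.31 g/L × 4.28 L = 27.007 g
zinc sulfate heptahydrate: 19.9 mg/L × 4.28 L = 85.172 mg
phenol red: 48 mg/L × 4.28 L = 205.440 mg
pyridoxine hydrochloride: 4.72 mg/L × 4.28 L = 20.202 mg

galactose 166.064 g; ammonium sulfate 27.007 g; zinc sulfate heptahydrate 85.172 mg; phenol red 205.440 mg; pyridoxine hydrochloride 20.202 mg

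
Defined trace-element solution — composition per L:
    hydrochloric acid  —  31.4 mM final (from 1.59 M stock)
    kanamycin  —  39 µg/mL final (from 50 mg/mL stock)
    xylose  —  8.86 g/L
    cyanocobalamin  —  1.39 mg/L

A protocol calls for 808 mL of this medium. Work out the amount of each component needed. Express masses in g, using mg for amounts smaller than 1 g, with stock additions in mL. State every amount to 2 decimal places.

Scale factor relative to 1 L: 0.808.
hydrochloric acid: dilute stock: 31.4 mM × 808 mL ÷ 1590 mM = 15.96 mL
kanamycin: dilute stock: 39 µg/mL × 808 mL ÷ 50000 µg/mL = 0.63 mL
xylose: 8.86 g/L × 0.808 L = 7.16 g
cyanocobalamin: 1.39 mg/L × 0.808 L = 1.12 mg

hydrochloric acid 15.96 mL; kanamycin 0.63 mL; xylose 7.16 g; cyanocobalamin 1.12 mg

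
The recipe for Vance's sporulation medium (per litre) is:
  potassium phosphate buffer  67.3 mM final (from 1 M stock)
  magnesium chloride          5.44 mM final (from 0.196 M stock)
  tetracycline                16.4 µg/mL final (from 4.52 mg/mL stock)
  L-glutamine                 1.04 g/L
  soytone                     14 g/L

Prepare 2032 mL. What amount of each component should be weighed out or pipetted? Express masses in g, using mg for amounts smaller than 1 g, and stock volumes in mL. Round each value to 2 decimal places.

Scale factor relative to 1 L: 2.032.
potassium phosphate buffer: V = C2·V2/C1 = 67.3 mM × 2032 mL ÷ 1000 mM = 136.75 mL
magnesium chloride: V = C2·V2/C1 = 5.44 mM × 2032 mL ÷ 196 mM = 56.40 mL
tetracycline: C1V1 = C2V2 → 16.4 µg/mL × 2032 mL ÷ 4520 µg/mL = 7.37 mL
L-glutamine: 1.04 g/L × 2.032 L = 2.11 g
soytone: 14 g/L × 2.032 L = 28.45 g

potassium phosphate buffer 136.75 mL; magnesium chloride 56.40 mL; tetracycline 7.37 mL; L-glutamine 2.11 g; soytone 28.45 g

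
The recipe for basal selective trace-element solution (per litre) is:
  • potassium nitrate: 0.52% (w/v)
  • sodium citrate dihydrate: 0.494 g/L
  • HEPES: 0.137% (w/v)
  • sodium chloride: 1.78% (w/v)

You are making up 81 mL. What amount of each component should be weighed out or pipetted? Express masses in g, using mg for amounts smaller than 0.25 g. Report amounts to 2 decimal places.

potassium nitrate 0.42 g; sodium citrate dihydrate 40.01 mg; HEPES 110.97 mg; sodium chloride 1.44 g

Target volume = 81 mL = 0.081 L.
potassium nitrate: 0.52% w/v = 5.2 g/L → 5.2 × 0.081 L = 0.42 g
sodium citrate dihydrate: 0.494 g/L × 0.081 L = 0.040014 g = 40.01 mg
HEPES: 0.137 g per 100 mL × 81 mL ÷ 100 = 0.11097 g = 110.97 mg
sodium chloride: 1.78 g per 100 mL × 81 mL ÷ 100 = 1.44 g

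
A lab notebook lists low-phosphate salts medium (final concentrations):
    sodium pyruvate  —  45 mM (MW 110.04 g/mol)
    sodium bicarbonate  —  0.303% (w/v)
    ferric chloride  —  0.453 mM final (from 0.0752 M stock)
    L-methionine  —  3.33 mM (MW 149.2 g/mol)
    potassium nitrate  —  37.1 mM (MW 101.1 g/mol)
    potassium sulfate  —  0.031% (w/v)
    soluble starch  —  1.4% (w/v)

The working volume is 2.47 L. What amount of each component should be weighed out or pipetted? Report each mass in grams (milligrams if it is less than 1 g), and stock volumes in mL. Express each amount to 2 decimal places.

Scale factor relative to 1 L: 2.47.
sodium pyruvate: 45 mmol/L × 110.04 g/mol × 2.47 L ÷ 1000 = 12.23 g
sodium bicarbonate: 0.303 g per 100 mL × 2470 mL ÷ 100 = 7.48 g
ferric chloride: C1V1 = C2V2 → 0.453 mM × 2470 mL ÷ 75.2 mM = 14.88 mL
L-methionine: 3.33 mmol/L × 149.2 g/mol × 2.47 L ÷ 1000 = 1.23 g
potassium nitrate: 37.1 mmol/L × 101.1 g/mol × 2.47 L ÷ 1000 = 9.26 g
potassium sulfate: 0.031% w/v = 0.31 g/L → 0.31 × 2.47 L = 0.7657 g = 765.70 mg
soluble starch: 1.4% w/v = 14 g/L → 14 × 2.47 L = 34.58 g

sodium pyruvate 12.23 g; sodium bicarbonate 7.48 g; ferric chloride 14.88 mL; L-methionine 1.23 g; potassium nitrate 9.26 g; potassium sulfate 765.70 mg; soluble starch 34.58 g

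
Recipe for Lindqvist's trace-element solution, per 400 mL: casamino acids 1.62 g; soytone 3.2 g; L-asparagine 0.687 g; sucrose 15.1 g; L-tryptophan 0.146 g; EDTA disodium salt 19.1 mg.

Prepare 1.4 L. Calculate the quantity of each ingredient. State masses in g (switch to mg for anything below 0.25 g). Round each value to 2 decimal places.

casamino acids 5.67 g; soytone 11.20 g; L-asparagine 2.40 g; sucrose 52.85 g; L-tryptophan 0.51 g; EDTA disodium salt 66.85 mg

Scale factor = 1400 mL / 400 mL = 3.5.
casamino acids: 1.62 g × (1400 mL / 400 mL) = 5.67 g
soytone: 3.2 g × (1400 mL / 400 mL) = 11.20 g
L-asparagine: 0.687 g × (1400 mL / 400 mL) = 2.40 g
sucrose: 15.1 g × (1400 mL / 400 mL) = 52.85 g
L-tryptophan: 0.146 g × (1400 mL / 400 mL) = 0.51 g
EDTA disodium salt: 19.1 mg × (1400 mL / 400 mL) = 66.85 mg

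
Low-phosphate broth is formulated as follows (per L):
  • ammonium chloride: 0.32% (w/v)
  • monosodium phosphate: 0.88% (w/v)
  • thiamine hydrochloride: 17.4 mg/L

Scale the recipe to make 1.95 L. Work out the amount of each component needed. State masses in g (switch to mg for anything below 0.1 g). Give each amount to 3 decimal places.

ammonium chloride 6.240 g; monosodium phosphate 17.160 g; thiamine hydrochloride 33.930 mg

Scale factor relative to 1 L: 1.95.
ammonium chloride: 0.32 g per 100 mL × 1950 mL ÷ 100 = 6.240 g
monosodium phosphate: 0.88% w/v = 8.8 g/L → 8.8 × 1.95 L = 17.160 g
thiamine hydrochloride: 17.4 mg/L × 1.95 L = 33.930 mg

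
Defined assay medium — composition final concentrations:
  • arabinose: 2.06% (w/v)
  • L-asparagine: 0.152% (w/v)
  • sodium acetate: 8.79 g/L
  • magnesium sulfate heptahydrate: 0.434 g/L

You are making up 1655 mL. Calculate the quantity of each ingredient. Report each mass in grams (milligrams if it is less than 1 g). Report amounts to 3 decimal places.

arabinose 34.093 g; L-asparagine 2.516 g; sodium acetate 14.547 g; magnesium sulfate heptahydrate 718.270 mg

Target volume = 1655 mL = 1.655 L.
arabinose: 2.06% w/v = 20.6 g/L → 20.6 × 1.655 L = 34.093 g
L-asparagine: 0.152 g per 100 mL × 1655 mL ÷ 100 = 2.516 g
sodium acetate: 8.79 g/L × 1.655 L = 14.547 g
magnesium sulfate heptahydrate: 0.434 g/L × 1.655 L = 0.71827 g = 718.270 mg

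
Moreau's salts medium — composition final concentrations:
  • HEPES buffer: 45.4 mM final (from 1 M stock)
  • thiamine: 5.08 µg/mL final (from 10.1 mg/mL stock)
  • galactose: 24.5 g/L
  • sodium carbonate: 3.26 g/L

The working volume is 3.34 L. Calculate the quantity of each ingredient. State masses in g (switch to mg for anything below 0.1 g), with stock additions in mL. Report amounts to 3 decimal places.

Scale factor relative to 1 L: 3.34.
HEPES buffer: C1V1 = C2V2 → 45.4 mM × 3340 mL ÷ 1000 mM = 151.636 mL
thiamine: V = C2·V2/C1 = 5.08 µg/mL × 3340 mL ÷ 10100 µg/mL = 1.680 mL
galactose: 24.5 g/L × 3.34 L = 81.830 g
sodium carbonate: 3.26 g/L × 3.34 L = 10.888 g

HEPES buffer 151.636 mL; thiamine 1.680 mL; galactose 81.830 g; sodium carbonate 10.888 g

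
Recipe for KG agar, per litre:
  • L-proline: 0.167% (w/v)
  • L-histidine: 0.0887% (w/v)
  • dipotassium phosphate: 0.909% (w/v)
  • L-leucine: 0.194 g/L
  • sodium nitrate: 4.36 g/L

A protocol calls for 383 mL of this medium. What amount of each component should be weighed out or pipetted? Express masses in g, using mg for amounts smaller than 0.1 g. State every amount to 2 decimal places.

Working volume: 383 mL = 0.383 L.
L-proline: 0.167% w/v = 1.67 g/L → 1.67 × 0.383 L = 0.64 g
L-histidine: 0.0887 g per 100 mL × 383 mL ÷ 100 = 0.34 g
dipotassium phosphate: 0.909 g per 100 mL × 383 mL ÷ 100 = 3.48 g
L-leucine: 0.194 g/L × 0.383 L = 0.074302 g = 74.30 mg
sodium nitrate: 4.36 g/L × 0.383 L = 1.67 g

L-proline 0.64 g; L-histidine 0.34 g; dipotassium phosphate 3.48 g; L-leucine 74.30 mg; sodium nitrate 1.67 g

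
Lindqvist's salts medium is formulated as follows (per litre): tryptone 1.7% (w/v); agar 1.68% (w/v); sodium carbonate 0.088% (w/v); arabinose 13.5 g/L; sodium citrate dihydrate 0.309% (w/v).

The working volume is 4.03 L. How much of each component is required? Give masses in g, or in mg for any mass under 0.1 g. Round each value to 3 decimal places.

tryptone 68.510 g; agar 67.704 g; sodium carbonate 3.546 g; arabinose 54.405 g; sodium citrate dihydrate 12.453 g

Scale factor relative to 1 L: 4.03.
tryptone: 1.7% w/v = 17 g/L → 17 × 4.03 L = 68.510 g
agar: 1.68 g per 100 mL × 4030 mL ÷ 100 = 67.704 g
sodium carbonate: 0.088 g per 100 mL × 4030 mL ÷ 100 = 3.546 g
arabinose: 13.5 g/L × 4.03 L = 54.405 g
sodium citrate dihydrate: 0.309 g per 100 mL × 4030 mL ÷ 100 = 12.453 g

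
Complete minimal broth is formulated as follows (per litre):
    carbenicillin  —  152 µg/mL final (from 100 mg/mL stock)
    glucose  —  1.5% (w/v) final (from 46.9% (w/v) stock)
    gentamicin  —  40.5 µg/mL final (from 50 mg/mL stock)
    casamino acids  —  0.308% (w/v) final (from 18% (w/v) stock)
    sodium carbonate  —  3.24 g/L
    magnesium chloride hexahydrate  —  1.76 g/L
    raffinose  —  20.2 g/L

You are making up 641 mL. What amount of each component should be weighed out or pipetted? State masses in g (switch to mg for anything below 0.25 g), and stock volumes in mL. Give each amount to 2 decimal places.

Target volume = 641 mL = 0.641 L.
carbenicillin: dilute stock: 152 µg/mL × 641 mL ÷ 100000 µg/mL = 0.97 mL
glucose: C1V1 = C2V2 → 1.5% ÷ 46.9% × 641 mL = 20.50 mL
gentamicin: dilute stock: 40.5 µg/mL × 641 mL ÷ 50000 µg/mL = 0.52 mL
casamino acids: V = C2·V2/C1 = 0.308% ÷ 18% × 641 mL = 10.97 mL
sodium carbonate: 3.24 g/L × 0.641 L = 2.08 g
magnesium chloride hexahydrate: 1.76 g/L × 0.641 L = 1.13 g
raffinose: 20.2 g/L × 0.641 L = 12.95 g

carbenicillin 0.97 mL; glucose 20.50 mL; gentamicin 0.52 mL; casamino acids 10.97 mL; sodium carbonate 2.08 g; magnesium chloride hexahydrate 1.13 g; raffinose 12.95 g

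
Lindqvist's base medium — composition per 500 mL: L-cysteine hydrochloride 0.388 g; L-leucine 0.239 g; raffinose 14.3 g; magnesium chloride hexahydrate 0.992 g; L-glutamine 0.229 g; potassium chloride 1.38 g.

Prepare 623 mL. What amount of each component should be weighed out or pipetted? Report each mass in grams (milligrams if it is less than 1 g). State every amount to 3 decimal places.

Scale factor = 623 mL / 500 mL = 1.246.
L-cysteine hydrochloride: 0.388 g × (623 mL / 500 mL) = 0.483448 g = 483.448 mg
L-leucine: 0.239 g × (623 mL / 500 mL) = 0.297794 g = 297.794 mg
raffinose: 14.3 g × (623 mL / 500 mL) = 17.818 g
magnesium chloride hexahydrate: 0.992 g × (623 mL / 500 mL) = 1.236 g
L-glutamine: 0.229 g × (623 mL / 500 mL) = 0.285334 g = 285.334 mg
potassium chloride: 1.38 g × (623 mL / 500 mL) = 1.719 g

L-cysteine hydrochloride 483.448 mg; L-leucine 297.794 mg; raffinose 17.818 g; magnesium chloride hexahydrate 1.236 g; L-glutamine 285.334 mg; potassium chloride 1.719 g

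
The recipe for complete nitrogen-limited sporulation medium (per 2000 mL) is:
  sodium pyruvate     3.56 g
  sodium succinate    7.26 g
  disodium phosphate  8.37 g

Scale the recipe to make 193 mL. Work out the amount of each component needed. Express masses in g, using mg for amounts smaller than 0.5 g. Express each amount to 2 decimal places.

Scale factor = 193 mL / 2000 mL = 0.0965.
sodium pyruvate: 3.56 g × (193 mL / 2000 mL) = 0.34354 g = 343.54 mg
sodium succinate: 7.26 g × (193 mL / 2000 mL) = 0.70 g
disodium phosphate: 8.37 g × (193 mL / 2000 mL) = 0.81 g

sodium pyruvate 343.54 mg; sodium succinate 0.70 g; disodium phosphate 0.81 g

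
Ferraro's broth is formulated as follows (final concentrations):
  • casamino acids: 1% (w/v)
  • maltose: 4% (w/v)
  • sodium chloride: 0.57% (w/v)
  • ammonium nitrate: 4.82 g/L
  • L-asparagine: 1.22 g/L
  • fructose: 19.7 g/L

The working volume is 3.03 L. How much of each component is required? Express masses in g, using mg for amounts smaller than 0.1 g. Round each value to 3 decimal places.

Working volume: 3.03 L.
casamino acids: 1 g per 100 mL × 3030 mL ÷ 100 = 30.300 g
maltose: 4 g per 100 mL × 3030 mL ÷ 100 = 121.200 g
sodium chloride: 0.57 g per 100 mL × 3030 mL ÷ 100 = 17.271 g
ammonium nitrate: 4.82 g/L × 3.03 L = 14.605 g
L-asparagine: 1.22 g/L × 3.03 L = 3.697 g
fructose: 19.7 g/L × 3.03 L = 59.691 g

casamino acids 30.300 g; maltose 121.200 g; sodium chloride 17.271 g; ammonium nitrate 14.605 g; L-asparagine 3.697 g; fructose 59.691 g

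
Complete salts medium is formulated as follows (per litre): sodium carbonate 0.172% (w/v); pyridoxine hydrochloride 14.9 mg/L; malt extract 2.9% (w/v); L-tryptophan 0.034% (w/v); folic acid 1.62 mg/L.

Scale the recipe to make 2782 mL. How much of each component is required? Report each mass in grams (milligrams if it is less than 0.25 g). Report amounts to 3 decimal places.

Scale factor relative to 1 L: 2.782.
sodium carbonate: 0.172% w/v = 1.72 g/L → 1.72 × 2.782 L = 4.785 g
pyridoxine hydrochloride: 14.9 mg/L × 2.782 L = 41.452 mg
malt extract: 2.9% w/v = 29 g/L → 29 × 2.782 L = 80.678 g
L-tryptophan: 0.034% w/v = 0.34 g/L → 0.34 × 2.782 L = 0.946 g
folic acid: 1.62 mg/L × 2.782 L = 4.507 mg

sodium carbonate 4.785 g; pyridoxine hydrochloride 41.452 mg; malt extract 80.678 g; L-tryptophan 0.946 g; folic acid 4.507 mg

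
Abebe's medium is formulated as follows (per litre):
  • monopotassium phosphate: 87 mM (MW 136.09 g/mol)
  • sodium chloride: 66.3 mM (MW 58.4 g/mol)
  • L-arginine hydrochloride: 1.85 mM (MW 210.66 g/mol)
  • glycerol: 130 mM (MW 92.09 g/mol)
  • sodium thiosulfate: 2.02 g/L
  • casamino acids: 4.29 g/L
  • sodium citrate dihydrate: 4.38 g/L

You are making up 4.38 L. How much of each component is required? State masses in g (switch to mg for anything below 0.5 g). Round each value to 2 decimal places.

monopotassium phosphate 51.86 g; sodium chloride 16.96 g; L-arginine hydrochloride 1.71 g; glycerol 52.44 g; sodium thiosulfate 8.85 g; casamino acids 18.79 g; sodium citrate dihydrate 19.18 g

Working volume: 4.38 L.
monopotassium phosphate: 87 mmol/L × 136.09 g/mol × 4.38 L ÷ 1000 = 51.86 g
sodium chloride: 66.3 mmol/L × 58.4 g/mol × 4.38 L ÷ 1000 = 16.96 g
L-arginine hydrochloride: 1.85 mmol/L × 210.66 g/mol × 4.38 L ÷ 1000 = 1.71 g
glycerol: 130 mmol/L × 92.09 g/mol × 4.38 L ÷ 1000 = 52.44 g
sodium thiosulfate: 2.02 g/L × 4.38 L = 8.85 g
casamino acids: 4.29 g/L × 4.38 L = 18.79 g
sodium citrate dihydrate: 4.38 g/L × 4.38 L = 19.18 g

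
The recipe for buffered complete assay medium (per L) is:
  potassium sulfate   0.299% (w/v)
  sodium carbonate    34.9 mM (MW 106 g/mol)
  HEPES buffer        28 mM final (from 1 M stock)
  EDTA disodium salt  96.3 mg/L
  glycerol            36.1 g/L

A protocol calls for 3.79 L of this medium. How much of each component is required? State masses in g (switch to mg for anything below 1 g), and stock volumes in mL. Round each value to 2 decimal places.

Scale factor relative to 1 L: 3.79.
potassium sulfate: 0.299 g per 100 mL × 3790 mL ÷ 100 = 11.33 g
sodium carbonate: 34.9 mmol/L × 106 g/mol × 3.79 L ÷ 1000 = 14.02 g
HEPES buffer: V = C2·V2/C1 = 28 mM × 3790 mL ÷ 1000 mM = 106.12 mL
EDTA disodium salt: 96.3 mg/L × 3.79 L = 364.98 mg
glycerol: 36.1 g/L × 3.79 L = 136.82 g

potassium sulfate 11.33 g; sodium carbonate 14.02 g; HEPES buffer 106.12 mL; EDTA disodium salt 364.98 mg; glycerol 136.82 g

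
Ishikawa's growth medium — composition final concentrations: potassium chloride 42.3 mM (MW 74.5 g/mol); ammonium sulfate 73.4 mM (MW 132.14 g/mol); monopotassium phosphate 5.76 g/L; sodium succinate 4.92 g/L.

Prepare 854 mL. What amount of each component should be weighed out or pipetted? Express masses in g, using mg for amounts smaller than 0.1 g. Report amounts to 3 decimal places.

potassium chloride 2.691 g; ammonium sulfate 8.283 g; monopotassium phosphate 4.919 g; sodium succinate 4.202 g

Scale factor relative to 1 L: 0.854.
potassium chloride: 42.3 mmol/L × 74.5 g/mol × 0.854 L ÷ 1000 = 2.691 g
ammonium sulfate: 73.4 mmol/L × 132.14 g/mol × 0.854 L ÷ 1000 = 8.283 g
monopotassium phosphate: 5.76 g/L × 0.854 L = 4.919 g
sodium succinate: 4.92 g/L × 0.854 L = 4.202 g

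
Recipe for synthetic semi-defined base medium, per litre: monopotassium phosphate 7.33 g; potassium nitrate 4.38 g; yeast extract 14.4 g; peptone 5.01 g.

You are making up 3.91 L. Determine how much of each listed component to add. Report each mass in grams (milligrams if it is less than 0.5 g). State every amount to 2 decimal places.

Ratio of target to recipe volume: 3910 / 1000 = 3.91.
monopotassium phosphate: 7.33 g × (3910 mL / 1000 mL) = 28.66 g
potassium nitrate: 4.38 g × (3910 mL / 1000 mL) = 17.13 g
yeast extract: 14.4 g × (3910 mL / 1000 mL) = 56.30 g
peptone: 5.01 g × (3910 mL / 1000 mL) = 19.59 g

monopotassium phosphate 28.66 g; potassium nitrate 17.13 g; yeast extract 56.30 g; peptone 19.59 g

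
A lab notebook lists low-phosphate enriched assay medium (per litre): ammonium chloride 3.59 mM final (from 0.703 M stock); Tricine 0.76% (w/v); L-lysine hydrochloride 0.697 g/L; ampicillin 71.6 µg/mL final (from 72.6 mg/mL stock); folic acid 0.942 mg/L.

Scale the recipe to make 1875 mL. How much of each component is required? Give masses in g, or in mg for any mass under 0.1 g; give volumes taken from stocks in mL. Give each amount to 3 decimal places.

ammonium chloride 9.575 mL; Tricine 14.250 g; L-lysine hydrochloride 1.307 g; ampicillin 1.849 mL; folic acid 1.766 mg

Working volume: 1875 mL = 1.875 L.
ammonium chloride: dilute stock: 3.59 mM × 1875 mL ÷ 703 mM = 9.575 mL
Tricine: 0.76 g per 100 mL × 1875 mL ÷ 100 = 14.250 g
L-lysine hydrochloride: 0.697 g/L × 1.875 L = 1.307 g
ampicillin: V = C2·V2/C1 = 71.6 µg/mL × 1875 mL ÷ 72600 µg/mL = 1.849 mL
folic acid: 0.942 mg/L × 1.875 L = 1.766 mg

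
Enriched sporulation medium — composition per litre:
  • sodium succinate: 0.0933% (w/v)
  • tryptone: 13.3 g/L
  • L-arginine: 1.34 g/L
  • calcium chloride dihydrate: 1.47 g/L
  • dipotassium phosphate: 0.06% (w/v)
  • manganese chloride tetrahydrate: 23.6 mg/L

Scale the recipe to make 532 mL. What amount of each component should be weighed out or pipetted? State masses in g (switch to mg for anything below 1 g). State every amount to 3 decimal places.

sodium succinate 496.356 mg; tryptone 7.076 g; L-arginine 712.880 mg; calcium chloride dihydrate 782.040 mg; dipotassium phosphate 319.200 mg; manganese chloride tetrahydrate 12.555 mg

Scale factor relative to 1 L: 0.532.
sodium succinate: 0.0933 g per 100 mL × 532 mL ÷ 100 = 0.496356 g = 496.356 mg
tryptone: 13.3 g/L × 0.532 L = 7.076 g
L-arginine: 1.34 g/L × 0.532 L = 0.71288 g = 712.880 mg
calcium chloride dihydrate: 1.47 g/L × 0.532 L = 0.78204 g = 782.040 mg
dipotassium phosphate: 0.06 g per 100 mL × 532 mL ÷ 100 = 0.3192 g = 319.200 mg
manganese chloride tetrahydrate: 23.6 mg/L × 0.532 L = 12.555 mg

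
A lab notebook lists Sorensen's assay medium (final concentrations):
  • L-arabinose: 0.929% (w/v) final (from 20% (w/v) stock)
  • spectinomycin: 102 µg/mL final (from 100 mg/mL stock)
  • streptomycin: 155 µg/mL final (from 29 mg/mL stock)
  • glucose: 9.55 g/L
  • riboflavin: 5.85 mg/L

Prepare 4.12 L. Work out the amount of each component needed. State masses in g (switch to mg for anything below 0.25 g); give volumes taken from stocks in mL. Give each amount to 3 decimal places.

Working volume: 4.12 L.
L-arabinose: dilute stock: 0.929% ÷ 20% × 4120 mL = 191.374 mL
spectinomycin: V = C2·V2/C1 = 102 µg/mL × 4120 mL ÷ 100000 µg/mL = 4.202 mL
streptomycin: dilute stock: 155 µg/mL × 4120 mL ÷ 29000 µg/mL = 22.021 mL
glucose: 9.55 g/L × 4.12 L = 39.346 g
riboflavin: 5.85 mg/L × 4.12 L = 24.102 mg

L-arabinose 191.374 mL; spectinomycin 4.202 mL; streptomycin 22.021 mL; glucose 39.346 g; riboflavin 24.102 mg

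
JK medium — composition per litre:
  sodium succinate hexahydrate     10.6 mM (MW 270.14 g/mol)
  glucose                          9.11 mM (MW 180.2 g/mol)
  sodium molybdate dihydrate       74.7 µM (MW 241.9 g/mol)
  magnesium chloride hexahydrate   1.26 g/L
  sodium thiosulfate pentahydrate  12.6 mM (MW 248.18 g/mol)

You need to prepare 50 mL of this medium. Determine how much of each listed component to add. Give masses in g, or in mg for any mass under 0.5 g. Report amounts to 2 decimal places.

sodium succinate hexahydrate 143.17 mg; glucose 82.08 mg; sodium molybdate dihydrate 0.90 mg; magnesium chloride hexahydrate 63.00 mg; sodium thiosulfate pentahydrate 156.35 mg

Scale factor relative to 1 L: 0.05.
sodium succinate hexahydrate: 10.6 mmol/L × 270.14 mg/mmol × 0.05 L = 143.17 mg
glucose: 9.11 mmol/L × 180.2 mg/mmol × 0.05 L = 82.08 mg
sodium molybdate dihydrate: 74.7 µmol/L × 241.9 g/mol × 0.05 L ÷ 1000 = 0.90 mg
magnesium chloride hexahydrate: 1.26 g/L × 0.05 L = 0.063 g = 63.00 mg
sodium thiosulfate pentahydrate: 12.6 mmol/L × 248.18 mg/mmol × 0.05 L = 156.35 mg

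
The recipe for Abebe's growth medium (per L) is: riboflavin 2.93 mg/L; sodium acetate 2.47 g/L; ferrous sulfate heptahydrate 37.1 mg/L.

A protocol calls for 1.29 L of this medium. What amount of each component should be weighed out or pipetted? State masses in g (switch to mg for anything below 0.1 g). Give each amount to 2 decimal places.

Working volume: 1.29 L.
riboflavin: 2.93 mg/L × 1.29 L = 3.78 mg
sodium acetate: 2.47 g/L × 1.29 L = 3.19 g
ferrous sulfate heptahydrate: 37.1 mg/L × 1.29 L = 47.86 mg

riboflavin 3.78 mg; sodium acetate 3.19 g; ferrous sulfate heptahydrate 47.86 mg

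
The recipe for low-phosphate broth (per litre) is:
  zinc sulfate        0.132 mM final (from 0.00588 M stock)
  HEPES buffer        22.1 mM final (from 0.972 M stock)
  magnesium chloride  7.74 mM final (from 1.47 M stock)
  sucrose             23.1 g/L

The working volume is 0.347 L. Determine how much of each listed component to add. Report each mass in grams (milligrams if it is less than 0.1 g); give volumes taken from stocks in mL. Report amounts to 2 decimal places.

Working volume: 0.347 L.
zinc sulfate: C1V1 = C2V2 → 0.132 mM × 347 mL ÷ 5.88 mM = 7.79 mL
HEPES buffer: V = C2·V2/C1 = 22.1 mM × 347 mL ÷ 972 mM = 7.89 mL
magnesium chloride: C1V1 = C2V2 → 7.74 mM × 347 mL ÷ 1470 mM = 1.83 mL
sucrose: 23.1 g/L × 0.347 L = 8.02 g

zinc sulfate 7.79 mL; HEPES buffer 7.89 mL; magnesium chloride 1.83 mL; sucrose 8.02 g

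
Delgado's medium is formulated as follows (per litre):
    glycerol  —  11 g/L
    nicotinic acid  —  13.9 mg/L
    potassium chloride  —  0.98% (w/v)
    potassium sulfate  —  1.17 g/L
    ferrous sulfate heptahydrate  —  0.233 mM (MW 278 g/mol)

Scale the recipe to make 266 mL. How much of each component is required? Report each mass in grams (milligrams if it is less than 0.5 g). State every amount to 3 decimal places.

glycerol 2.926 g; nicotinic acid 3.697 mg; potassium chloride 2.607 g; potassium sulfate 311.220 mg; ferrous sulfate heptahydrate 17.230 mg

Target volume = 266 mL = 0.266 L.
glycerol: 11 g/L × 0.266 L = 2.926 g
nicotinic acid: 13.9 mg/L × 0.266 L = 3.697 mg
potassium chloride: 0.98 g per 100 mL × 266 mL ÷ 100 = 2.607 g
potassium sulfate: 1.17 g/L × 0.266 L = 0.31122 g = 311.220 mg
ferrous sulfate heptahydrate: 0.233 mmol/L × 278 mg/mmol × 0.266 L = 17.230 mg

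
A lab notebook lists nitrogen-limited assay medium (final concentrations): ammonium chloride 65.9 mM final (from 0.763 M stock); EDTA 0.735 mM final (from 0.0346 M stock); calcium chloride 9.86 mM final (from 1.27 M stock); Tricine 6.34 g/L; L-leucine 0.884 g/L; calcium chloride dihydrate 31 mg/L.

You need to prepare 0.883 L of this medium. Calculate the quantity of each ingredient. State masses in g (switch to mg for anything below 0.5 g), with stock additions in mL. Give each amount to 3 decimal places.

ammonium chloride 76.264 mL; EDTA 18.757 mL; calcium chloride 6.855 mL; Tricine 5.598 g; L-leucine 0.781 g; calcium chloride dihydrate 27.373 mg

Working volume: 0.883 L.
ammonium chloride: C1V1 = C2V2 → 65.9 mM × 883 mL ÷ 763 mM = 76.264 mL
EDTA: dilute stock: 0.735 mM × 883 mL ÷ 34.6 mM = 18.757 mL
calcium chloride: dilute stock: 9.86 mM × 883 mL ÷ 1270 mM = 6.855 mL
Tricine: 6.34 g/L × 0.883 L = 5.598 g
L-leucine: 0.884 g/L × 0.883 L = 0.781 g
calcium chloride dihydrate: 31 mg/L × 0.883 L = 27.373 mg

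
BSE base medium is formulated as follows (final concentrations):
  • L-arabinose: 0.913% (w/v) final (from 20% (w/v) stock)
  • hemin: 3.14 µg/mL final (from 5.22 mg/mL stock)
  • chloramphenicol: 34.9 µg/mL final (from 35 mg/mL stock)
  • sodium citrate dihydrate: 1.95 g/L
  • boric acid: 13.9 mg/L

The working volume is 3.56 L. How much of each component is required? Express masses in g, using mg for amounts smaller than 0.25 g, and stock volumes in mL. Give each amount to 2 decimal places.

L-arabinose 162.51 mL; hemin 2.14 mL; chloramphenicol 3.55 mL; sodium citrate dihydrate 6.94 g; boric acid 49.48 mg

Working volume: 3.56 L.
L-arabinose: C1V1 = C2V2 → 0.913% ÷ 20% × 3560 mL = 162.51 mL
hemin: V = C2·V2/C1 = 3.14 µg/mL × 3560 mL ÷ 5220 µg/mL = 2.14 mL
chloramphenicol: C1V1 = C2V2 → 34.9 µg/mL × 3560 mL ÷ 35000 µg/mL = 3.55 mL
sodium citrate dihydrate: 1.95 g/L × 3.56 L = 6.94 g
boric acid: 13.9 mg/L × 3.56 L = 49.48 mg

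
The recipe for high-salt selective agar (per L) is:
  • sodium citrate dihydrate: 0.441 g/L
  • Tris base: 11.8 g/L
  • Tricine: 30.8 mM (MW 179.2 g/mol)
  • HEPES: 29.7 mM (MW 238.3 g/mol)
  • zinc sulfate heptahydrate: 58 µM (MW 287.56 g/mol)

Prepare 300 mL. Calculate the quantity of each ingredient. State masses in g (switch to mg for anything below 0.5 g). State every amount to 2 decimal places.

sodium citrate dihydrate 132.30 mg; Tris base 3.54 g; Tricine 1.66 g; HEPES 2.12 g; zinc sulfate heptahydrate 5.00 mg

Target volume = 300 mL = 0.3 L.
sodium citrate dihydrate: 0.441 g/L × 0.3 L = 0.1323 g = 132.30 mg
Tris base: 11.8 g/L × 0.3 L = 3.54 g
Tricine: 30.8 mmol/L × 179.2 g/mol × 0.3 L ÷ 1000 = 1.66 g
HEPES: 29.7 mmol/L × 238.3 g/mol × 0.3 L ÷ 1000 = 2.12 g
zinc sulfate heptahydrate: 58 µmol/L × 287.56 g/mol × 0.3 L ÷ 1000 = 5.00 mg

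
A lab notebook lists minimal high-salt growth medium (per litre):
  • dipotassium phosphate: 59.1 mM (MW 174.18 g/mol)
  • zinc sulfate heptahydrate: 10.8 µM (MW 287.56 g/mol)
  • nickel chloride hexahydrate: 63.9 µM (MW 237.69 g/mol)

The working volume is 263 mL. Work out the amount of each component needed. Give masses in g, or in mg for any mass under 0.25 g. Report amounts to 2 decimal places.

dipotassium phosphate 2.71 g; zinc sulfate heptahydrate 0.82 mg; nickel chloride hexahydrate 3.99 mg

Working volume: 263 mL = 0.263 L.
dipotassium phosphate: 59.1 mmol/L × 174.18 g/mol × 0.263 L ÷ 1000 = 2.71 g
zinc sulfate heptahydrate: 10.8 µmol/L × 287.56 g/mol × 0.263 L ÷ 1000 = 0.82 mg
nickel chloride hexahydrate: 63.9 µmol/L × 237.69 g/mol × 0.263 L ÷ 1000 = 3.99 mg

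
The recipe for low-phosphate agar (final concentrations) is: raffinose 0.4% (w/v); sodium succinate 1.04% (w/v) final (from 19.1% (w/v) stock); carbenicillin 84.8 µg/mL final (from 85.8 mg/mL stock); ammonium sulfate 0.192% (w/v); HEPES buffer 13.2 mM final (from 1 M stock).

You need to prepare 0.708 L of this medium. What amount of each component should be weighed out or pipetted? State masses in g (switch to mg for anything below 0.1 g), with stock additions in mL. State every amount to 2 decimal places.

Scale factor relative to 1 L: 0.708.
raffinose: 0.4 g per 100 mL × 708 mL ÷ 100 = 2.83 g
sodium succinate: C1V1 = C2V2 → 1.04% ÷ 19.1% × 708 mL = 38.55 mL
carbenicillin: dilute stock: 84.8 µg/mL × 708 mL ÷ 85800 µg/mL = 0.70 mL
ammonium sulfate: 0.192% w/v = 1.92 g/L → 1.92 × 0.708 L = 1.36 g
HEPES buffer: V = C2·V2/C1 = 13.2 mM × 708 mL ÷ 1000 mM = 9.35 mL

raffinose 2.83 g; sodium succinate 38.55 mL; carbenicillin 0.70 mL; ammonium sulfate 1.36 g; HEPES buffer 9.35 mL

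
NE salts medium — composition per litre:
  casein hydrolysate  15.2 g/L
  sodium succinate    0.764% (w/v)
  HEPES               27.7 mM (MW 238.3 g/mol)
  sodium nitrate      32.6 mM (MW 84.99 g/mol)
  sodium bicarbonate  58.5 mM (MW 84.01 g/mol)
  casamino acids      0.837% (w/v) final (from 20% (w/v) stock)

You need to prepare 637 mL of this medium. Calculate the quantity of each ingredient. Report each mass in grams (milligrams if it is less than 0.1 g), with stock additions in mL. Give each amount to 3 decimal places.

casein hydrolysate 9.682 g; sodium succinate 4.867 g; HEPES 4.205 g; sodium nitrate 1.765 g; sodium bicarbonate 3.131 g; casamino acids 26.658 mL

Working volume: 637 mL = 0.637 L.
casein hydrolysate: 15.2 g/L × 0.637 L = 9.682 g
sodium succinate: 0.764 g per 100 mL × 637 mL ÷ 100 = 4.867 g
HEPES: 27.7 mmol/L × 238.3 g/mol × 0.637 L ÷ 1000 = 4.205 g
sodium nitrate: 32.6 mmol/L × 84.99 g/mol × 0.637 L ÷ 1000 = 1.765 g
sodium bicarbonate: 58.5 mmol/L × 84.01 g/mol × 0.637 L ÷ 1000 = 3.131 g
casamino acids: C1V1 = C2V2 → 0.837% ÷ 20% × 637 mL = 26.658 mL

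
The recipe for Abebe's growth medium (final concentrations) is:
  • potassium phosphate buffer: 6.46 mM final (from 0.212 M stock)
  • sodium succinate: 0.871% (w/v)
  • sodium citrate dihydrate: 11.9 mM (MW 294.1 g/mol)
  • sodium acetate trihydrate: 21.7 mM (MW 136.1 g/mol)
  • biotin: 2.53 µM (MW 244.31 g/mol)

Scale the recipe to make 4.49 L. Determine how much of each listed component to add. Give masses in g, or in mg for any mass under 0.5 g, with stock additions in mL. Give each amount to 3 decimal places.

Working volume: 4.49 L.
potassium phosphate buffer: dilute stock: 6.46 mM × 4490 mL ÷ 212 mM = 136.818 mL
sodium succinate: 0.871% w/v = 8.71 g/L → 8.71 × 4.49 L = 39.108 g
sodium citrate dihydrate: 11.9 mmol/L × 294.1 g/mol × 4.49 L ÷ 1000 = 15.714 g
sodium acetate trihydrate: 21.7 mmol/L × 136.1 g/mol × 4.49 L ÷ 1000 = 13.261 g
biotin: 2.53 µmol/L × 244.31 g/mol × 4.49 L ÷ 1000 = 2.775 mg

potassium phosphate buffer 136.818 mL; sodium succinate 39.108 g; sodium citrate dihydrate 15.714 g; sodium acetate trihydrate 13.261 g; biotin 2.775 mg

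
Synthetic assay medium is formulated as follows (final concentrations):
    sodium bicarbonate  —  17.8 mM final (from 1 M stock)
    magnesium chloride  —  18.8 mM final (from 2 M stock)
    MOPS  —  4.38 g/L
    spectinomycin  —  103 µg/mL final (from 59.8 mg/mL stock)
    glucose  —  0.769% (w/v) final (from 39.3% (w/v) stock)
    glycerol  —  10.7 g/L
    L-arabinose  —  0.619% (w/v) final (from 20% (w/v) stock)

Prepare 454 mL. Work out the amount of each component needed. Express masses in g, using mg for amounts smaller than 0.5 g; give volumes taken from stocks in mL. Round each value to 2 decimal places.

Scale factor relative to 1 L: 0.454.
sodium bicarbonate: dilute stock: 17.8 mM × 454 mL ÷ 1000 mM = 8.08 mL
magnesium chloride: dilute stock: 18.8 mM × 454 mL ÷ 2000 mM = 4.27 mL
MOPS: 4.38 g/L × 0.454 L = 1.99 g
spectinomycin: C1V1 = C2V2 → 103 µg/mL × 454 mL ÷ 59800 µg/mL = 0.78 mL
glucose: dilute stock: 0.769% ÷ 39.3% × 454 mL = 8.88 mL
glycerol: 10.7 g/L × 0.454 L = 4.86 g
L-arabinose: dilute stock: 0.619% ÷ 20% × 454 mL = 14.05 mL

sodium bicarbonate 8.08 mL; magnesium chloride 4.27 mL; MOPS 1.99 g; spectinomycin 0.78 mL; glucose 8.88 mL; glycerol 4.86 g; L-arabinose 14.05 mL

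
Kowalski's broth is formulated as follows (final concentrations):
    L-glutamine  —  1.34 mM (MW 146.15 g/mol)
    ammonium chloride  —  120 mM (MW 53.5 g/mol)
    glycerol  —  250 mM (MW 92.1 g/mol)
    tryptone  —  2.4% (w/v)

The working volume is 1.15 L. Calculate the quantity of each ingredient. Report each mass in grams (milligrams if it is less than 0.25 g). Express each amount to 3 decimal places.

Scale factor relative to 1 L: 1.15.
L-glutamine: 1.34 mmol/L × 146.15 mg/mmol × 1.15 L = 225.217 mg
ammonium chloride: 120 mmol/L × 53.5 g/mol × 1.15 L ÷ 1000 = 7.383 g
glycerol: 250 mmol/L × 92.1 g/mol × 1.15 L ÷ 1000 = 26.479 g
tryptone: 2.4 g per 100 mL × 1150 mL ÷ 100 = 27.600 g

L-glutamine 225.217 mg; ammonium chloride 7.383 g; glycerol 26.479 g; tryptone 27.600 g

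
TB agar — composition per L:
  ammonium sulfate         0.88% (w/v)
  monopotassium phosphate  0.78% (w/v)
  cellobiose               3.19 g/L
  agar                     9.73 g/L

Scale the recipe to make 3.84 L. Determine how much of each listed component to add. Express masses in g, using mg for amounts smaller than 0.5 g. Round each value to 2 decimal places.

ammonium sulfate 33.79 g; monopotassium phosphate 29.95 g; cellobiose 12.25 g; agar 37.36 g

Working volume: 3.84 L.
ammonium sulfate: 0.88 g per 100 mL × 3840 mL ÷ 100 = 33.79 g
monopotassium phosphate: 0.78 g per 100 mL × 3840 mL ÷ 100 = 29.95 g
cellobiose: 3.19 g/L × 3.84 L = 12.25 g
agar: 9.73 g/L × 3.84 L = 37.36 g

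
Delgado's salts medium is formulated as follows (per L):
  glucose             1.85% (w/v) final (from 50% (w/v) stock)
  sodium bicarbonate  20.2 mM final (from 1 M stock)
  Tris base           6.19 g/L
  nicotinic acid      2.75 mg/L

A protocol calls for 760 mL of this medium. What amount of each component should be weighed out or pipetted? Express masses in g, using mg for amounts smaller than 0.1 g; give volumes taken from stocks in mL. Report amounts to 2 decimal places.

Scale factor relative to 1 L: 0.76.
glucose: C1V1 = C2V2 → 1.85% ÷ 50% × 760 mL = 28.12 mL
sodium bicarbonate: V = C2·V2/C1 = 20.2 mM × 760 mL ÷ 1000 mM = 15.35 mL
Tris base: 6.19 g/L × 0.76 L = 4.70 g
nicotinic acid: 2.75 mg/L × 0.76 L = 2.09 mg

glucose 28.12 mL; sodium bicarbonate 15.35 mL; Tris base 4.70 g; nicotinic acid 2.09 mg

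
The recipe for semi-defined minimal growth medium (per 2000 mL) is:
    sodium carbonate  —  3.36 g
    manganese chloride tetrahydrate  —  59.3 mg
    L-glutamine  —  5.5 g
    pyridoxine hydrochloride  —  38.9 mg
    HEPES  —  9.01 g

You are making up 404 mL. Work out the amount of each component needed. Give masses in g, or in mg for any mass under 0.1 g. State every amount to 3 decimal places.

sodium carbonate 0.679 g; manganese chloride tetrahydrate 11.979 mg; L-glutamine 1.111 g; pyridoxine hydrochloride 7.858 mg; HEPES 1.820 g

Scale factor = 404 mL / 2000 mL = 0.202.
sodium carbonate: 3.36 g × (404 mL / 2000 mL) = 0.679 g
manganese chloride tetrahydrate: 59.3 mg × (404 mL / 2000 mL) = 11.979 mg
L-glutamine: 5.5 g × (404 mL / 2000 mL) = 1.111 g
pyridoxine hydrochloride: 38.9 mg × (404 mL / 2000 mL) = 7.858 mg
HEPES: 9.01 g × (404 mL / 2000 mL) = 1.820 g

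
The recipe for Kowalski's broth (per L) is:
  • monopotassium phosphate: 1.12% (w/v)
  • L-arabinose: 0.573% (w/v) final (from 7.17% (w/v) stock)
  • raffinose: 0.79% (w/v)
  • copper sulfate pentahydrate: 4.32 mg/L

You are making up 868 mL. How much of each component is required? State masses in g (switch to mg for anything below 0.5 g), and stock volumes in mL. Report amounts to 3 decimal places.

Target volume = 868 mL = 0.868 L.
monopotassium phosphate: 1.12 g per 100 mL × 868 mL ÷ 100 = 9.722 g
L-arabinose: dilute stock: 0.573% ÷ 7.17% × 868 mL = 69.367 mL
raffinose: 0.79 g per 100 mL × 868 mL ÷ 100 = 6.857 g
copper sulfate pentahydrate: 4.32 mg/L × 0.868 L = 3.750 mg

monopotassium phosphate 9.722 g; L-arabinose 69.367 mL; raffinose 6.857 g; copper sulfate pentahydrate 3.750 mg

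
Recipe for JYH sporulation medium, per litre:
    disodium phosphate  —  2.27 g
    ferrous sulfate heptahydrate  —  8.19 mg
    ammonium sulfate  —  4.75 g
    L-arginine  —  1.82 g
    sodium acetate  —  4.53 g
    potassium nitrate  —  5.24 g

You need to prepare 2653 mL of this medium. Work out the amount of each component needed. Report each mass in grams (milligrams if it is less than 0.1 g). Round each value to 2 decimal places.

Scale factor = 2653 mL / 1000 mL = 2.653.
disodium phosphate: 2.27 g × (2653 mL / 1000 mL) = 6.02 g
ferrous sulfate heptahydrate: 8.19 mg × (2653 mL / 1000 mL) = 21.73 mg
ammonium sulfate: 4.75 g × (2653 mL / 1000 mL) = 12.60 g
L-arginine: 1.82 g × (2653 mL / 1000 mL) = 4.83 g
sodium acetate: 4.53 g × (2653 mL / 1000 mL) = 12.02 g
potassium nitrate: 5.24 g × (2653 mL / 1000 mL) = 13.90 g

disodium phosphate 6.02 g; ferrous sulfate heptahydrate 21.73 mg; ammonium sulfate 12.60 g; L-arginine 4.83 g; sodium acetate 12.02 g; potassium nitrate 13.90 g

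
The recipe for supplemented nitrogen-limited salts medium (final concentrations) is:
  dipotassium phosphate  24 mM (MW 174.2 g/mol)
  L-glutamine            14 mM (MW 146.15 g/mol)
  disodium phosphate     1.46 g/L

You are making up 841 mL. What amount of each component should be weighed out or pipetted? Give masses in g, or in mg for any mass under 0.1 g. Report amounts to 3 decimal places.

Target volume = 841 mL = 0.841 L.
dipotassium phosphate: 24 mmol/L × 174.2 g/mol × 0.841 L ÷ 1000 = 3.516 g
L-glutamine: 14 mmol/L × 146.15 g/mol × 0.841 L ÷ 1000 = 1.721 g
disodium phosphate: 1.46 g/L × 0.841 L = 1.228 g

dipotassium phosphate 3.516 g; L-glutamine 1.721 g; disodium phosphate 1.228 g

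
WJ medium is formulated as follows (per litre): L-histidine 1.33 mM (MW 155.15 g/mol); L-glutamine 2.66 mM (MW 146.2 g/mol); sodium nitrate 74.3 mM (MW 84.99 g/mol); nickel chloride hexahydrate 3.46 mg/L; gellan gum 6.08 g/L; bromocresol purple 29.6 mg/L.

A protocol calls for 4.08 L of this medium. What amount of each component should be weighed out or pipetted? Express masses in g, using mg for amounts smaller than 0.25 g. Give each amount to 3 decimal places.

Working volume: 4.08 L.
L-histidine: 1.33 mmol/L × 155.15 g/mol × 4.08 L ÷ 1000 = 0.842 g
L-glutamine: 2.66 mmol/L × 146.2 g/mol × 4.08 L ÷ 1000 = 1.587 g
sodium nitrate: 74.3 mmol/L × 84.99 g/mol × 4.08 L ÷ 1000 = 25.764 g
nickel chloride hexahydrate: 3.46 mg/L × 4.08 L = 14.117 mg
gellan gum: 6.08 g/L × 4.08 L = 24.806 g
bromocresol purple: 29.6 mg/L × 4.08 L = 120.768 mg

L-histidine 0.842 g; L-glutamine 1.587 g; sodium nitrate 25.764 g; nickel chloride hexahydrate 14.117 mg; gellan gum 24.806 g; bromocresol purple 120.768 mg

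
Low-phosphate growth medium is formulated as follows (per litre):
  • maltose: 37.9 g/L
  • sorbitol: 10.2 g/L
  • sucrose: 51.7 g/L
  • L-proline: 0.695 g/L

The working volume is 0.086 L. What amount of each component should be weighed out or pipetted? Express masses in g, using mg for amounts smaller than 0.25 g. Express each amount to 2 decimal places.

maltose 3.26 g; sorbitol 0.88 g; sucrose 4.45 g; L-proline 59.77 mg

Working volume: 0.086 L.
maltose: 37.9 g/L × 0.086 L = 3.26 g
sorbitol: 10.2 g/L × 0.086 L = 0.88 g
sucrose: 51.7 g/L × 0.086 L = 4.45 g
L-proline: 0.695 g/L × 0.086 L = 0.05977 g = 59.77 mg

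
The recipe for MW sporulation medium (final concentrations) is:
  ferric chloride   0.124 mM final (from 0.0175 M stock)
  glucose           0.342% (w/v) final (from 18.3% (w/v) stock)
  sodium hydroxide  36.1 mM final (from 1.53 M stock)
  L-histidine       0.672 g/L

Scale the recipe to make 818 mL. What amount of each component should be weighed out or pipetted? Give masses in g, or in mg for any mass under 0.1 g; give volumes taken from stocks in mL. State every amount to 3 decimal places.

Working volume: 818 mL = 0.818 L.
ferric chloride: V = C2·V2/C1 = 0.124 mM × 818 mL ÷ 17.5 mM = 5.796 mL
glucose: C1V1 = C2V2 → 0.342% ÷ 18.3% × 818 mL = 15.287 mL
sodium hydroxide: V = C2·V2/C1 = 36.1 mM × 818 mL ÷ 1530 mM = 19.301 mL
L-histidine: 0.672 g/L × 0.818 L = 0.550 g

ferric chloride 5.796 mL; glucose 15.287 mL; sodium hydroxide 19.301 mL; L-histidine 0.550 g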